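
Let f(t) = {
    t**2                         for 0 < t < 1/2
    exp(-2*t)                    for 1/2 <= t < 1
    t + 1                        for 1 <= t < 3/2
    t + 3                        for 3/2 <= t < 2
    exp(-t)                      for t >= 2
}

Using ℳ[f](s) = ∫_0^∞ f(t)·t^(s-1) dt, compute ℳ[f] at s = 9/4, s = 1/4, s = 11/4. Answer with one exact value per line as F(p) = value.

F(9/4) = 2**(3/4)*(-15912*3**(1/4) - 5984*2**(1/4) - 1989*uppergamma(9/4, 2) + 117 + 1989*uppergamma(9/4, 1) + 7956*2**(1/4)*uppergamma(9/4, 2) + 62016*sqrt(2))/15912
F(1/4) = 2**(3/4)*(-360*3**(1/4) - 216*2**(1/4) - 45*uppergamma(1/4, 2) + 45*2**(1/4)*uppergamma(1/4, 2) + 5 + 45*uppergamma(1/4, 1) + 612*sqrt(2))/90
F(11/4) = 2**(1/4)*(-20520*3**(3/4) - 7904*2**(3/4) - 3135*uppergamma(11/4, 2) + 165 + 3135*uppergamma(11/4, 1) + 12540*2**(3/4)*uppergamma(11/4, 2) + 162944*sqrt(2))/25080

integrate the 5 segments split at 1/2, 1, 3/2, 2, then add the results
over [0, 1/2), the kernel integral of t**2 enters the sum
on [1/2, 1) integrate f = exp(-2*t) against the kernel
segment 1 to 3/2 holds (t + 1); add its integral
∫ (t + 3)·t^(s-1) over [3/2, 2)
segment 2 to ∞ holds exp(-t); add its integral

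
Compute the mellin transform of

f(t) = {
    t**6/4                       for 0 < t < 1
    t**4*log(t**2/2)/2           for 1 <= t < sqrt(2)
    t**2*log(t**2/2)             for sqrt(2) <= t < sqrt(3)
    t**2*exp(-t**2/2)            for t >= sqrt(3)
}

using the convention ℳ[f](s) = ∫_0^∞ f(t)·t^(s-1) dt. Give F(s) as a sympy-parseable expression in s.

reversing the shared t-power: t**4/4 on [0, 1); t**2*log(t**2/2)/2 on [1, sqrt(2)); log(t**2/2) on [sqrt(2), sqrt(3)); …
reversing the power substitution: t**2/4 on [0, 1); t*log(t/2)/2 on [1, 2); log(t/2) on [2, 3); …
back out the common scale on t: t**2 on [0, 1/2); t*log(t) on [1/2, 1); log(t) on [1, 3/2); …
linearity at 1, sqrt(2), sqrt(3) turns ℳ[f](s) into 4 summed integrals
between 0 and 1 the integrand is t**6/4·t^(s-1)
for t in [1, sqrt(2)): the term is ∫ t**4*log(t**2/2)/2·t^(s-1)
on [sqrt(2), sqrt(3)) integrate f = t**2*log(t**2/2) against the kernel
between sqrt(3) and ∞ the integrand is t**2*exp(-t**2/2)·t^(s-1)

(4*2**(s/2)*(s + 2)**2*(s + 6)*(4*s + (s + 2)**2 + 12)*uppergamma(s/2 + 1, 3/2) - 16*2**(s/2)*(s + 2)**2*(s + 6) + 16*2**(s/2)*(s + 6)*(4*s + (s + 2)**2 + 12) + 3**(s/2)*(s + 2)*(s + 6)*(-12*log(2) + 12*log(3))*(4*s + (s + 2)**2 + 12) - 24*3**(s/2)*(s + 6)*(4*s + (s + 2)**2 + 12) + (s + 2)**3*(s + 6)*log(4) + 4*(s + 2)**2*(s + 6)*log(2) + 4*(s + 2)**2*(s + 6) + (s + 2)**2*(4*s + (s + 2)**2 + 12))/(4*(s + 2)**2*(s + 6)*(4*s + (s + 2)**2 + 12))
  Re(s) > -6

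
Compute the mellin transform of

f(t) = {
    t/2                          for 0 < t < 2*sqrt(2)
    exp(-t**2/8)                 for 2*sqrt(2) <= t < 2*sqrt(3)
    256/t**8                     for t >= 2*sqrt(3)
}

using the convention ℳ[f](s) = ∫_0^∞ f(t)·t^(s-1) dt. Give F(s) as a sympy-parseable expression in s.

peel off the power substitution: sqrt(t)/2 on [0, 8); exp(-t/8) on [8, 12); 256/t**4 on [12, ∞)
back out the common scale on t: sqrt(2)*sqrt(t)/2 on [0, 4); exp(-t/4) on [4, 6); 16/t**4 on [6, ∞)
remove the common scale on t first: sqrt(t) on [0, 2); exp(-t/2) on [2, 3); t**(-4) on [3, ∞)
breakpoints 2*sqrt(2), 2*sqrt(3): one integral from each of the 3 segments
∫ over [0, 2*sqrt(2)) of t/2·t^(s-1) joins the sum
segment [2*sqrt(2), 2*sqrt(3)) carries exp(-t**2/8); integrate it
piece [2*sqrt(3), ∞): integrate 256/t**8 against the kernel

2**s*(2**(s/2)*(s - 8)*(s + 1)*uppergamma(s/2, 1) - 2**(s/2)*(s - 8)*(s + 1)*uppergamma(s/2, 3/2) + 2*2**(s/2 + 1/2)*(s - 8) - 2*3**(s/2)*(s + 1)/81)/(2*(s - 8)*(s + 1))
  -1 < Re(s) < 8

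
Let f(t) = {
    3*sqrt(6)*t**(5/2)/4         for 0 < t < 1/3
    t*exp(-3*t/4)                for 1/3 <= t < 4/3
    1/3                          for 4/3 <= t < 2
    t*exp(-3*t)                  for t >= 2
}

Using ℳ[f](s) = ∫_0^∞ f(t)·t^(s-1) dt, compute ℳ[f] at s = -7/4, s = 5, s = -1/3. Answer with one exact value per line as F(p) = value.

undo the shared t-power: 3*sqrt(6)*t**(3/2)/4 on [0, 1/3); exp(-3*t/4) on [1/3, 4/3); 1/(3*t) on [4/3, 2); …
invert the common scale on t to get t**(3/2) on [0, 1/2); exp(-t/2) on [1/2, 2); 1/(2*t) on [2, 3); …
linearity at 1/3, 4/3, 2 turns ℳ[f](s) into 4 summed integrals
∫ over [0, 1/3) of 3*sqrt(6)*t**(5/2)/4·t^(s-1) joins the sum
segment [1/3, 4/3) carries t*exp(-3*t/4); integrate it
over [4/3, 2), the kernel integral of 1/3 enters the sum
the [2, ∞) slice contributes ∫ t*exp(-3*t)·t^(s-1) dt

F(-7/4) = -sqrt(2)*3**(3/4)*uppergamma(-3/4, 1)/4 - 2**(1/4)/21 + 3**(3/4)*uppergamma(-3/4, 6) + 31*sqrt(2)*3**(3/4)/84 + sqrt(2)*3**(3/4)*uppergamma(-3/4, 1/4)/4
F(5) = -1335296*exp(-1)/729 + sqrt(2)/21870 + 7192*exp(-6)/243 + 6752/3645 + 631124*exp(-1/4)/729
F(-1/3) = -2**(2/3)/2 - 2*6**(1/3)*uppergamma(2/3, 1)/3 + 3**(1/3)*uppergamma(2/3, 6)/3 + sqrt(2)*3**(1/3)/26 + 6**(1/3)/2 + 2*6**(1/3)*uppergamma(2/3, 1/4)/3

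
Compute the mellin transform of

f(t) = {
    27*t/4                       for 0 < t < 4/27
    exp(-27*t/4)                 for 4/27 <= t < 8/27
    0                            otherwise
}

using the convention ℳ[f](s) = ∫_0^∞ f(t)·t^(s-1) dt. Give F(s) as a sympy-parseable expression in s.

undo the common scale on t: 9*t/4 on [0, 4/9); exp(-9*t/4) on [4/9, 8/9)
peel off the common scale on t: 3*t/2 on [0, 2/3); exp(-3*t/2) on [2/3, 4/3)
peel off the common scale on t: t on [0, 1); exp(-t) on [1, 2)
f breaks at 4/27 into 2 integrals to sum
the [0, 4/27) slice contributes ∫ 27*t/4·t^(s-1) dt
segment [4/27, 8/27) carries exp(-27*t/4); integrate it

(4/27)**s*((s + 1)*uppergamma(s, 1) - (s + 1)*uppergamma(s, 2) + 1)/(s + 1)
  Re(s) > -1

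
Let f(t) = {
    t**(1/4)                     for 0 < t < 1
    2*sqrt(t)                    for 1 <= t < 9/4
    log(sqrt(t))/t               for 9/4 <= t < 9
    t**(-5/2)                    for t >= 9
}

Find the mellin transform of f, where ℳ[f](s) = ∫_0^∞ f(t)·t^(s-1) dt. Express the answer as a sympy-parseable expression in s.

2**(1 - 2*s)*(324*2**(2*s - 1)*(2*s - 5)*(2*s + 1)*(-4*s + (2*s - 1)**2 + 3) - 324*2**(2*s - 1)*(2*s - 5)*(4*s + 1)*(-4*s + (2*s - 1)**2 + 3) - 108*3**(2*s - 1)*(2*s - 5)*(2*s - 1)*(2*s + 1)*(4*s + 1)*log(3) + 108*3**(2*s - 1)*(2*s - 5)*(2*s - 1)*(2*s + 1)*(4*s + 1)*log(2) - 108*3**(2*s - 1)*(2*s - 5)*(2*s + 1)*(4*s + 1)*log(2) + 108*3**(2*s - 1)*(2*s - 5)*(2*s + 1)*(4*s + 1) + 108*3**(2*s - 1)*(2*s - 5)*(2*s + 1)*(4*s + 1)*log(3) + 729*3**(2*s - 1)*(2*s - 5)*(4*s + 1)*(-4*s + (2*s - 1)**2 + 3) + 54*6**(2*s - 1)*(2*s - 5)*(2*s - 1)*(2*s + 1)*(4*s + 1)*log(3) - 54*6**(2*s - 1)*(2*s - 5)*(2*s + 1)*(4*s + 1)*log(3) - 54*6**(2*s - 1)*(2*s - 5)*(2*s + 1)*(4*s + 1) - 2*6**(2*s - 1)*(2*s + 1)*(4*s + 1)*(-4*s + (2*s - 1)**2 + 3))/(81*(2*s - 5)*(2*s + 1)*(4*s + 1)*(-4*s + (2*s - 1)**2 + 3))
  -1/4 < Re(s) < 5/2

peel off the power substitution: sqrt(t) on [0, 1); 2*t on [1, 3/2); log(t)/t**2 on [3/2, 3); …
remove the shared t-power first: t**(3/2) on [0, 1); 2*t**2 on [1, 3/2); log(t)/t on [3/2, 3); …
decompose at 1, 9/4, 9; ℳ[f](s) sums the 4 pieces' integrals
the [0, 1) slice contributes ∫ t**(1/4)·t^(s-1) dt
between 1 and 9/4 the integrand is 2*sqrt(t)·t^(s-1)
over [9/4, 9), the kernel integral of log(sqrt(t))/t enters the sum
∫ over [9, ∞) of t**(-5/2)·t^(s-1) joins the sum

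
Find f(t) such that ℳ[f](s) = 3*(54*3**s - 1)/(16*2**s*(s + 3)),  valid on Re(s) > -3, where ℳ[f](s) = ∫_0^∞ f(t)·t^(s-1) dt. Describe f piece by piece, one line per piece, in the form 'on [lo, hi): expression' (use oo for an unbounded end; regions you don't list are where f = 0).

on [0, 1/2): 3*t**3/2
on [1/2, 3/2): 3*t**3

treat the 2 regions marked off by 1/2 separately and sum
∫ over [0, 1/2) of 3*t**3/2·t^(s-1) joins the sum
between 1/2 and 3/2 the integrand is 3*t**3·t^(s-1)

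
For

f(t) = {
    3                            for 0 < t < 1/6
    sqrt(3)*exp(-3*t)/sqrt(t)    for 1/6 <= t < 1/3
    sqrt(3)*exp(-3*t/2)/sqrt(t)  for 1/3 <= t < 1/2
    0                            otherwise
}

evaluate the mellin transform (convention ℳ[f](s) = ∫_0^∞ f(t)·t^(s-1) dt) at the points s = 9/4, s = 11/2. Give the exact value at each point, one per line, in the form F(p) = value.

undo the shared t-power: 3*t on [0, 1/6); sqrt(3)*sqrt(t)*exp(-3*t) on [1/6, 1/3); sqrt(3)*sqrt(t)*exp(-3*t/2) on [1/3, 1/2)
reversing the common scale on t: t on [0, 1/2); sqrt(t)*exp(-t) on [1/2, 1); sqrt(t)*exp(-t/2) on [1, 3/2)
the shared t-power comes off first: sqrt(t) on [0, 1/2); exp(-t) on [1/2, 1); exp(-t/2) on [1, 3/2)
cuts at 1/6, 1/3: linearity sums the 3 kernel integrals
between 0 and 1/6 the integrand is 3·t^(s-1)
∫ sqrt(3)*exp(-3*t)/sqrt(t)·t^(s-1) over [1/6, 1/3)
segment [1/3, 1/2) carries sqrt(3)*exp(-3*t/2)/sqrt(t); integrate it

F(9/4) = -2*6**(3/4)*uppergamma(7/4, 3/4)/9 - 3**(3/4)*uppergamma(7/4, 1)/9 + 6**(3/4)/162 + 3**(3/4)*uppergamma(7/4, 1/2)/9 + 2*6**(3/4)*uppergamma(7/4, 1/2)/9
F(11/2) = sqrt(3)*(-571692*exp(3/2) - 22880*exp(5/4) + sqrt(2)*exp(9/4) + 459558*exp(7/4))*exp(-9/4)/85536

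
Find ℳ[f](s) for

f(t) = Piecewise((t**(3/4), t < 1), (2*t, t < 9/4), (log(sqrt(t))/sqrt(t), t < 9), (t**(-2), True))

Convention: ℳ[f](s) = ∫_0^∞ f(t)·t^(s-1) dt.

invert the power substitution to get t**(3/2) on [0, 1); 2*t**2 on [1, 3/2); log(t)/t on [3/2, 3); …
along the cuts 1, 9/4, 9, ℳ[f](s) splits into 4 integrals
over [0, 1), the kernel integral of t**(3/4) enters the sum
the [1, 9/4) slice contributes ∫ 2*t·t^(s-1) dt
over [9/4, 9), the kernel integral of log(sqrt(t))/sqrt(t) enters the sum
segment [9, ∞) carries t**(-2); integrate it

(324*2**(2*s)*(2*s - 4)*(2*s + 2)*(4*s**2 - 4*s + 1) - 324*2**(2*s)*(2*s - 4)*(4*s + 3)*(4*s**2 - 4*s + 1) - 216*3**(2*s)*s*(2*s - 4)*(2*s + 2)*(4*s + 3)*log(3) + 216*3**(2*s)*s*(2*s - 4)*(2*s + 2)*(4*s + 3)*log(2) - 108*3**(2*s)*(2*s - 4)*(2*s + 2)*(4*s + 3)*log(2) + 108*3**(2*s)*(2*s - 4)*(2*s + 2)*(4*s + 3) + 108*3**(2*s)*(2*s - 4)*(2*s + 2)*(4*s + 3)*log(3) + 729*3**(2*s)*(2*s - 4)*(4*s + 3)*(4*s**2 - 4*s + 1) + 108*6**(2*s)*s*(2*s - 4)*(2*s + 2)*(4*s + 3)*log(3) - 54*6**(2*s)*(2*s - 4)*(2*s + 2)*(4*s + 3)*log(3) - 54*6**(2*s)*(2*s - 4)*(2*s + 2)*(4*s + 3) - 2*6**(2*s)*(2*s + 2)*(4*s + 3)*(4*s**2 - 4*s + 1))/(81*2**(2*s)*(2*s - 4)*(2*s + 2)*(4*s + 3)*(4*s**2 - 4*s + 1))
  -3/4 < Re(s) < 2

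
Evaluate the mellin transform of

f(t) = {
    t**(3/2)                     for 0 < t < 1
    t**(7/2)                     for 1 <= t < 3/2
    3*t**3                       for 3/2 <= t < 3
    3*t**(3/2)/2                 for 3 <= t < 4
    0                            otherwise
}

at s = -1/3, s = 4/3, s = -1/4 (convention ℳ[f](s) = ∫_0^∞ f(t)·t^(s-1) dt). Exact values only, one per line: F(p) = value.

F(-1/3) = -27*3**(1/6)/7 - 81*2**(1/3)*3**(2/3)/64 + 72/133 + 81*2**(5/6)*3**(1/6)/152 + 36*2**(1/3)/7 + 81*3**(2/3)/8
F(4/3) = -81*3**(5/6)/17 - 729*2**(2/3)*3**(1/3)/416 + 72/493 + 243*2**(1/6)*3**(5/6)/464 + 288*2**(2/3)/17 + 729*3**(1/3)/13
F(-1/4) = -18*3**(1/4)/5 - 27*2**(1/4)*3**(3/4)/22 + 32/65 + 27*2**(3/4)*3**(1/4)/52 + 24*sqrt(2)/5 + 108*3**(3/4)/11

the 4 pieces separated at 1, 3/2, 3 each add one integral
segment [0, 1) carries t**(3/2); integrate it
∫ over [1, 3/2) of t**(7/2)·t^(s-1) joins the sum
piece [3/2, 3): integrate 3*t**3 against the kernel
over [3, 4), the kernel integral of 3*t**(3/2)/2 enters the sum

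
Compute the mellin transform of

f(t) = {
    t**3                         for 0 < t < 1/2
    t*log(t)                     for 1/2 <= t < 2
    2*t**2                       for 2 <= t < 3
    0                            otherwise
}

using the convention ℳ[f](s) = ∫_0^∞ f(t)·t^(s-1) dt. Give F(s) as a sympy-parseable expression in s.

(-64*2**(2*s)*(s + 1)**2*(s + 3) + 16*2**(2*s)*(s + 1)*(s + 2)*(s + 3)*log(2) - 16*2**(2*s)*(s + 2)*(s + 3) + 144*6**s*(s + 1)**2*(s + 3) + (s + 1)**2*(s + 2) + 4*(s + 1)*(s + 2)*(s + 3)*log(2) + 4*(s + 2)*(s + 3))/(8*2**s*(s + 1)**2*(s + 2)*(s + 3))
  Re(s) > -3

the shared t-power comes off first: t**2 on [0, 1/2); log(t) on [1/2, 2); 2*t on [2, 3)
the 3 pieces separated at 1/2, 2 each add one integral
over [0, 1/2), the kernel integral of t**3 enters the sum
piece [1/2, 2): integrate t*log(t) against the kernel
piece [2, 3): integrate 2*t**2 against the kernel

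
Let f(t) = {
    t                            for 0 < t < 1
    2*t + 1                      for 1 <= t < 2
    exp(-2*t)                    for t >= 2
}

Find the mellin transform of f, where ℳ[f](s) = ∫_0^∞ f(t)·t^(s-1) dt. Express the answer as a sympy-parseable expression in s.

decompose at 1, 2; ℳ[f](s) sums the 3 pieces' integrals
piece [0, 1): integrate t against the kernel
the [1, 2) slice contributes ∫ (2*t + 1)·t^(s-1) dt
over [2, ∞), the kernel integral of exp(-2*t) enters the sum

(2**s*s*(s + 1)*uppergamma(s, 4) - 2*4**s*s - 4**s + 5*8**s*s + 8**s)/(4**s*s*(s + 1))
  Re(s) > -1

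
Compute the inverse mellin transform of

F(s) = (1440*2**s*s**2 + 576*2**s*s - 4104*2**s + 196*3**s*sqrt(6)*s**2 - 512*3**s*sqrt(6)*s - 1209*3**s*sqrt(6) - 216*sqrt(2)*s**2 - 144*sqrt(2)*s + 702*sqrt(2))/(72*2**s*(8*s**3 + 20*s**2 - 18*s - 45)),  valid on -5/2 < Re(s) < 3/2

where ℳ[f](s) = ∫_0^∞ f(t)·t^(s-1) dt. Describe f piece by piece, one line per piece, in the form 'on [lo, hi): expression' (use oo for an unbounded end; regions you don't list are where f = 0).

on [0, 1/2): t**(5/2)
on [1/2, 1): t**(3/2)*(2*t + 1)
on [1, 3/2): t**(5/2)/2
on [3/2, oo): t**(-3/2)

back out the shared t-power: t**2 on [0, 1/2); t*(2*t + 1) on [1/2, 1); t**2/2 on [1, 3/2); …
undo the shared t-power: 1 on [0, 1/2); (2*t + 1)/t on [1/2, 1); 1/2 on [1, 3/2); …
the shared t-power comes off first: t on [0, 1/2); 2*t + 1 on [1/2, 1); t/2 on [1, 3/2); …
breakpoints 1/2, 1, 3/2: one integral from each of the 4 segments
∫ over [0, 1/2) of t**(5/2)·t^(s-1) joins the sum
over [1/2, 1), the kernel integral of t**(3/2)*(2*t + 1) enters the sum
∫ over [1, 3/2) of t**(5/2)/2·t^(s-1) joins the sum
∫ over [3/2, ∞) of t**(-3/2)·t^(s-1) joins the sum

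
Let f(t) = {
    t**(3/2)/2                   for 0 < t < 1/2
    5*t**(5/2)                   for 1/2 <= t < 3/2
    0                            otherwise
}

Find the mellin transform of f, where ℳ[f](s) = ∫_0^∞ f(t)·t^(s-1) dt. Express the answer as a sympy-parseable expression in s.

2**(-s - 3/2)*(3**(s + 5/2)*(10*s + 15) - 8*s - 10)/((2*s + 3)*(2*s + 5))
  Re(s) > -3/2

cuts at 1/2: linearity sums the 2 kernel integrals
piece [0, 1/2): integrate t**(3/2)/2 against the kernel
over [1/2, 3/2), the kernel integral of 5*t**(5/2) enters the sum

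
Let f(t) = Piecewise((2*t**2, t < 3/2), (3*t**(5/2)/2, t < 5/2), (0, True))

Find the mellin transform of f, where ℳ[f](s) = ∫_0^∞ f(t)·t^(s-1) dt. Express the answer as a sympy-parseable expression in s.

(2*(3/2)**(s + 2)*(2*s + 5) - 3*(3/2)**(s + 5/2)*(s + 2) + 3*(5/2)**(s + 5/2)*(s + 2))/((s + 2)*(2*s + 5))
  Re(s) > -2

the 2 pieces separated at 3/2 each add one integral
∫ 2*t**2·t^(s-1) over [0, 3/2)
on [3/2, 5/2): add ∫ 3*t**(5/2)/2·t^(s-1) dt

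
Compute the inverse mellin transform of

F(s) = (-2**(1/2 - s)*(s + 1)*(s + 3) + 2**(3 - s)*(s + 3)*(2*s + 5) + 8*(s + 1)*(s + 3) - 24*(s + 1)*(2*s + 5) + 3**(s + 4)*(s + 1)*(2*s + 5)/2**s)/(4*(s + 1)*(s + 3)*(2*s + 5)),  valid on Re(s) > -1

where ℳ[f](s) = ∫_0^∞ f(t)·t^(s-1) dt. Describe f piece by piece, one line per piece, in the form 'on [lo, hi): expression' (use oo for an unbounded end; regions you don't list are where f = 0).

on [0, 1/2): 4*t
on [1/2, 1): t**(5/2)
on [1, 3/2): 6*t**3

f breaks at 1/2, 1 into 3 integrals to sum
[0, 1/2) adds the kernel integral of 4*t
over [1/2, 1), the kernel integral of t**(5/2) enters the sum
piece [1, 3/2): integrate 6*t**3 against the kernel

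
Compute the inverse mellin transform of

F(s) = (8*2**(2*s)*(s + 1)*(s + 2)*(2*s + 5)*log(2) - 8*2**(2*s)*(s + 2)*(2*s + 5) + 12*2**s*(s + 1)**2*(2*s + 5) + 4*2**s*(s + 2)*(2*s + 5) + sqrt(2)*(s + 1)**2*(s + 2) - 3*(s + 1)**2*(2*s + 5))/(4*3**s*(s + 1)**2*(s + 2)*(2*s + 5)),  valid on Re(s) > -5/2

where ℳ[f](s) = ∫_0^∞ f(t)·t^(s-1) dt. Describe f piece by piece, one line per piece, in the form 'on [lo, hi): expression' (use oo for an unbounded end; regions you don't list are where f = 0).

back out the common scale on t: t**(5/2) on [0, 1/2); 3*t**2 on [1/2, 1); t*log(t) on [1, 2)
the shared t-power comes off first: t**(3/2) on [0, 1/2); 3*t on [1/2, 1); log(t) on [1, 2)
linearity at 1/3, 2/3 turns ℳ[f](s) into 3 summed integrals
∫ over [0, 1/3) of 9*sqrt(6)*t**(5/2)/8·t^(s-1) joins the sum
between 1/3 and 2/3 the integrand is 27*t**2/4·t^(s-1)
between 2/3 and 4/3 the integrand is 3*t*log(3*t/2)/2·t^(s-1)

on [0, 1/3): 9*sqrt(6)*t**(5/2)/8
on [1/3, 2/3): 27*t**2/4
on [2/3, 4/3): 3*t*log(3*t/2)/2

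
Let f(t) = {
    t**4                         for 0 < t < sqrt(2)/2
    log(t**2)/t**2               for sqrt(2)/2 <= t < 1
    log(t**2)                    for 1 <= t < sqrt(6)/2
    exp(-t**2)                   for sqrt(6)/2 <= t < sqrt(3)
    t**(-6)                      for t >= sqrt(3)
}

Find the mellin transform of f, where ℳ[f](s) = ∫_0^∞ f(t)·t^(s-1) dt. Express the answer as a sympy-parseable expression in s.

undo the power substitution: t**2 on [0, 1/2); log(t)/t on [1/2, 1); log(t) on [1, 3/2); …
slice at sqrt(2)/2, 1, sqrt(6)/2, sqrt(3), transform all 5 pieces, and sum them
on [0, sqrt(2)/2) integrate f = t**4 against the kernel
∫ over [sqrt(2)/2, 1) of log(t**2)/t**2·t^(s-1) joins the sum
∫ log(t**2)·t^(s-1) over [1, sqrt(6)/2)
for t in [sqrt(6)/2, sqrt(3)): the term is ∫ exp(-t**2)·t^(s-1)
on [sqrt(3), ∞): add ∫ t**(-6)·t^(s-1) dt

(27*2**(s/2)*s**2*(s/2 - 3)*(s/2 + 2)*(s**2/4 - s + 1)*uppergamma(s/2, 3/2) - 27*2**(s/2)*s**2*(s/2 - 3)*(s/2 + 2)*(s**2/4 - s + 1)*uppergamma(s/2, 3) - 27*2**(s/2)*s**2*(s/2 - 3)*(s/2 + 2) + 108*2**(s/2)*(s/2 - 3)*(s/2 + 2)*(s**2/4 - s + 1) - 54*3**(s/2)*s*(s/2 - 3)*(s/2 + 2)*(s**2/4 - s + 1)*log(2) + 54*3**(s/2)*s*(s/2 - 3)*(s/2 + 2)*(s**2/4 - s + 1)*log(3) - 108*3**(s/2)*(s/2 - 3)*(s/2 + 2)*(s**2/4 - s + 1) - 6**(s/2)*s**2*(s/2 + 2)*(s**2/4 - s + 1) + 27*s**3*(s/2 - 3)*(s/2 + 2)*log(2) - 54*s**2*(s/2 - 3)*(s/2 + 2)*log(2) + 54*s**2*(s/2 - 3)*(s/2 + 2) + 27*s**2*(s/2 - 3)*(s**2/4 - s + 1)/4)/(54*2**(s/2)*s**2*(s/2 - 3)*(s/2 + 2)*(s**2/4 - s + 1))
  -4 < Re(s) < 6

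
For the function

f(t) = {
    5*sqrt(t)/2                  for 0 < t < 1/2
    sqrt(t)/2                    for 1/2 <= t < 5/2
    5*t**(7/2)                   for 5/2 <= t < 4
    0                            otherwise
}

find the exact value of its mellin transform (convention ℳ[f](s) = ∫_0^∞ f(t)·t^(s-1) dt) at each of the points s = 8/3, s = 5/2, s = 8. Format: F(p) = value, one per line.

along the cuts 1/2, 5/2, ℳ[f](s) splits into 3 integrals
piece [0, 1/2): integrate 5*sqrt(t)/2 against the kernel
for t in [1/2, 5/2): the term is ∫ sqrt(t)/2·t^(s-1)
on [5/2, 4): add ∫ 5*t**(7/2)·t^(s-1) dt

F(8/3) = -4397625*2**(5/6)*5**(1/6)/44992 + 3*2**(5/6)/76 + 122880*2**(1/3)/37
F(5/2) = 411209/128
F(8) = -4114453125*sqrt(10)/800768 + sqrt(2)/2176 + 83886080/23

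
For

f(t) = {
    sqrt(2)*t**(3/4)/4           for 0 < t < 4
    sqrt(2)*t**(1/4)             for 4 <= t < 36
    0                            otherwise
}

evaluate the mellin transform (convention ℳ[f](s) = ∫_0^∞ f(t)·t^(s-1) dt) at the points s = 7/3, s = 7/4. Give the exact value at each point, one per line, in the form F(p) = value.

F(7/3) = 192*2**(2/3)*(-43 + 17982*3**(1/6))/1147
F(7/4) = 3216*sqrt(2)/5

back out the power substitution: sqrt(2)*t**(3/2)/4 on [0, 2); sqrt(2)*sqrt(t) on [2, 6)
the common scale on t comes off first: t**(3/2) on [0, 1); 2*sqrt(t) on [1, 3)
along the cuts 4, ℳ[f](s) splits into 2 integrals
segment 0 to 4 holds sqrt(2)*t**(3/4)/4; add its integral
segment [4, 36) carries sqrt(2)*t**(1/4); integrate it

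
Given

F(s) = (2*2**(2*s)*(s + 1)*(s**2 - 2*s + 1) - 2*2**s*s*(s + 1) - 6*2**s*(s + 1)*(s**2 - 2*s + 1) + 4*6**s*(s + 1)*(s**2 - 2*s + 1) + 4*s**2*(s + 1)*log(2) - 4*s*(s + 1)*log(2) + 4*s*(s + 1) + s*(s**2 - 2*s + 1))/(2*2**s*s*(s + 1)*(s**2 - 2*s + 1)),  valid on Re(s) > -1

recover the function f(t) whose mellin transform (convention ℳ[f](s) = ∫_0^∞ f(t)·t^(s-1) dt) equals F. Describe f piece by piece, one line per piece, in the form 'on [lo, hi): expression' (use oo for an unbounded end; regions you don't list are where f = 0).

the 4 pieces separated at 1/2, 1, 2 each add one integral
∫ over [0, 1/2) of t·t^(s-1) joins the sum
on [1/2, 1) integrate f = log(t)/t against the kernel
∫ over [1, 2) of 3·t^(s-1) joins the sum
piece [2, 3): integrate 2 against the kernel

on [0, 1/2): t
on [1/2, 1): log(t)/t
on [1, 2): 3
on [2, 3): 2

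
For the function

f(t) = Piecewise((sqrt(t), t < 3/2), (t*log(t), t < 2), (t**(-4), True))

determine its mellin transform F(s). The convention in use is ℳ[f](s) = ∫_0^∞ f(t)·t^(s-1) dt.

(-32*2**(2*s)*(s - 4)*(2*s + 1) + 3**s*s*(s - 4)*(2*s + 1)*(-24*log(3) + 24*log(2)) + 3**s*(s - 4)*(2*s + 1)*(-24*log(3) + 24*log(2)) + 24*3**s*(s - 4)*(2*s + 1) + 16*3**s*sqrt(6)*(s - 4)*(s**2 + 2*s + 1) + 32*4**s*s*(s - 4)*(2*s + 1)*log(2) + 32*4**s*(s - 4)*(2*s + 1)*log(2) - 4**s*(2*s + 1)*(s**2 + 2*s + 1))/(16*2**s*(s - 4)*(2*s + 1)*(s**2 + 2*s + 1))
  -1/2 < Re(s) < 4

decompose at 3/2, 2; ℳ[f](s) sums the 3 pieces' integrals
segment [0, 3/2) carries sqrt(t); integrate it
[3/2, 2) adds the kernel integral of t*log(t)
on [2, ∞): add ∫ t**(-4)·t^(s-1) dt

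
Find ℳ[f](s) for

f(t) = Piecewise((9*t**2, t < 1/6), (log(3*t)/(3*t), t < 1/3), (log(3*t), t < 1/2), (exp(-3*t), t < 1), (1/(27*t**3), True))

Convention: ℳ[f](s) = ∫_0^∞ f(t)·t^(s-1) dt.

undo the common scale on t: 9*t**2/4 on [0, 1/3); 2*log(3*t/2)/(3*t) on [1/3, 2/3); log(3*t/2) on [2/3, 1); …
strip the common scale on t: t**2 on [0, 1/2); log(t)/t on [1/2, 1); log(t) on [1, 3/2); …
along the cuts 1/6, 1/3, 1/2, 1, ℳ[f](s) splits into 5 integrals
∫ over [0, 1/6) of 9*t**2·t^(s-1) joins the sum
segment 1/6 to 1/3 holds log(3*t)/(3*t); add its integral
the [1/3, 1/2) slice contributes ∫ log(3*t)·t^(s-1) dt
[1/2, 1) adds the kernel integral of exp(-3*t)
segment 1 to ∞ holds 1/(27*t**3); add its integral

(108*2**s*s**2*(s - 3)*(s + 2)*(s**2 - 2*s + 1)*uppergamma(s, 3/2) - 108*2**s*s**2*(s - 3)*(s + 2)*(s**2 - 2*s + 1)*uppergamma(s, 3) - 108*2**s*s**2*(s - 3)*(s + 2) + 108*2**s*(s - 3)*(s + 2)*(s**2 - 2*s + 1) - 108*3**s*s*(s - 3)*(s + 2)*(s**2 - 2*s + 1)*log(2) + 108*3**s*s*(s - 3)*(s + 2)*(s**2 - 2*s + 1)*log(3) - 108*3**s*(s - 3)*(s + 2)*(s**2 - 2*s + 1) - 4*6**s*s**2*(s + 2)*(s**2 - 2*s + 1) + 216*s**3*(s - 3)*(s + 2)*log(2) - 216*s**2*(s - 3)*(s + 2)*log(2) + 216*s**2*(s - 3)*(s + 2) + 27*s**2*(s - 3)*(s**2 - 2*s + 1))/(108*6**s*s**2*(s - 3)*(s + 2)*(s**2 - 2*s + 1))
  -2 < Re(s) < 3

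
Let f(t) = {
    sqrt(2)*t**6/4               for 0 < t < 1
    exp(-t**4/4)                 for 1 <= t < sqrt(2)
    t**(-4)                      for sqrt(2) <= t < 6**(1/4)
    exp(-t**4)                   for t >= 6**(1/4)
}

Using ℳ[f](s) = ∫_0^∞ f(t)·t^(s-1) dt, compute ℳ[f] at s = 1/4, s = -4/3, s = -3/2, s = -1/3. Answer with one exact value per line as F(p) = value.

F(1/4) = -2**(1/8)*uppergamma(1/16, 1)/4 - 2*6**(1/16)/45 + uppergamma(1/16, 6)/4 + sqrt(2)/25 + 2**(1/8)/15 + 2**(1/8)*uppergamma(1/16, 1/4)/4
F(-4/3) = -2**(1/3)*uppergamma(-1/3, 1)/8 - 6**(2/3)/192 + uppergamma(-1/3, 6)/4 + 3*2**(1/3)/128 + 3*sqrt(2)/56 + 2**(1/3)*uppergamma(-1/3, 1/4)/8
F(-3/2) = -2**(1/4)*uppergamma(-3/8, 1)/8 - 6**(5/8)/198 + uppergamma(-3/8, 6)/4 + 2**(1/4)/44 + sqrt(2)/18 + 2**(1/4)*uppergamma(-3/8, 1/4)/8
F(-1/3) = -2**(5/6)*uppergamma(-1/12, 1)/8 - 6**(11/12)/156 + uppergamma(-1/12, 6)/4 + 3*2**(5/6)/104 + 3*sqrt(2)/68 + 2**(5/6)*uppergamma(-1/12, 1/4)/8

invert the power substitution to get sqrt(2)*t**3/4 on [0, 1); exp(-t**2/4) on [1, 2); t**(-2) on [2, sqrt(6)); …
back out the power substitution: sqrt(2)*t**(3/2)/4 on [0, 1); exp(-t/4) on [1, 4); 1/t on [4, 6); …
invert the common scale on t to get t**(3/2) on [0, 1/2); exp(-t/2) on [1/2, 2); 1/(2*t) on [2, 3); …
slice at 1, sqrt(2), 6**(1/4), transform all 4 pieces, and sum them
between 0 and 1 the integrand is sqrt(2)*t**6/4·t^(s-1)
segment 1 to sqrt(2) holds exp(-t**4/4); add its integral
[sqrt(2), 6**(1/4)) adds the kernel integral of t**(-4)
∫ over [6**(1/4), ∞) of exp(-t**4)·t^(s-1) joins the sum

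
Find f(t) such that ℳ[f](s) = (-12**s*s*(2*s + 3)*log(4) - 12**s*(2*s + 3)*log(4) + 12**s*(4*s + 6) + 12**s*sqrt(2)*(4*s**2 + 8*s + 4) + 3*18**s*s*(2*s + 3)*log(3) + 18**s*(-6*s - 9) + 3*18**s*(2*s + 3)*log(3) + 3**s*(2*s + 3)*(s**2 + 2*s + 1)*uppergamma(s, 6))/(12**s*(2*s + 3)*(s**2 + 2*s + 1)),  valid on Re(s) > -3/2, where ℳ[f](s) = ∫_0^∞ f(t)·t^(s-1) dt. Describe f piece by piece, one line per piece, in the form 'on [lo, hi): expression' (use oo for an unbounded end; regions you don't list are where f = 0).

on [0, 1): 2*sqrt(2)*t**(3/2)
on [1, 3/2): 2*t*log(2*t)
on [3/2, oo): exp(-4*t)

peel off the common scale on t: t**(3/2) on [0, 2); t*log(t) on [2, 3); exp(-2*t) on [3, ∞)
cuts at 1, 3/2: linearity sums the 3 kernel integrals
segment 0 to 1 holds 2*sqrt(2)*t**(3/2); add its integral
∫ 2*t*log(2*t)·t^(s-1) over [1, 3/2)
piece [3/2, ∞): integrate exp(-4*t) against the kernel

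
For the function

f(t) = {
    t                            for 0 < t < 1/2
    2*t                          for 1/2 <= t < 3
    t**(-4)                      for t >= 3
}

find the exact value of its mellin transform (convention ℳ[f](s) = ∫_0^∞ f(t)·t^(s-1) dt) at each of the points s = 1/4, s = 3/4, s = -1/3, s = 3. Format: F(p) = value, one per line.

f breaks at 1/2, 3 into 3 integrals to sum
piece [0, 1/2): integrate t against the kernel
on [1/2, 3) integrate f = 2*t against the kernel
between 3 and ∞ the integrand is t**(-4)·t^(s-1)

F(1/4) = 2**(3/4)*(-243 + 2918*6**(1/4))/1215
F(3/4) = 2**(1/4)*(-1053 + 12650*6**(3/4))/7371
F(-1/3) = 2**(1/3)*(-3159 + 6320*6**(2/3))/4212
F(3) = 7837/192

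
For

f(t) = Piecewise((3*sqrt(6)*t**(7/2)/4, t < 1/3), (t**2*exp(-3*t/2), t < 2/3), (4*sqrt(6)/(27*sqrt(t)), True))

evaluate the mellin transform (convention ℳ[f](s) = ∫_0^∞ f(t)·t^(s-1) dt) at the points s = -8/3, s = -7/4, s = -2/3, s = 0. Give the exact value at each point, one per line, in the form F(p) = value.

F(-8/3) = 3**(2/3)*(-95*2**(1/3)*uppergamma(-2/3, 1) + 30*2**(1/3) + 95*2**(1/3)*uppergamma(-2/3, 1/2) + 57*sqrt(2))/190
F(-7/4) = 3**(3/4)*(-63*2**(1/4)*uppergamma(1/4, 1) + 9*sqrt(2) + 28*2**(1/4) + 63*2**(1/4)*uppergamma(1/4, 1/2))/189
F(-2/3) = 3**(2/3)*(-476*2**(1/3)*uppergamma(4/3, 1) + 21*sqrt(2) + 476*2**(1/3)*uppergamma(4/3, 1/2) + 408*2**(1/3))/2142
F(0) = -8*exp(-1)/9 + sqrt(2)/126 + 2*exp(-1/2)/3 + 8/9

back out the shared t-power: 3*sqrt(6)*t**(3/2)/4 on [0, 1/3); exp(-3*t/2) on [1/3, 2/3); 4*sqrt(6)/(27*t**(5/2)) on [2/3, ∞)
reversing the common scale on t: t**(3/2) on [0, 1/2); exp(-t) on [1/2, 1); t**(-5/2) on [1, ∞)
treat the 3 regions marked off by 1/3, 2/3 separately and sum
between 0 and 1/3 the integrand is 3*sqrt(6)*t**(7/2)/4·t^(s-1)
piece [1/3, 2/3): integrate t**2*exp(-3*t/2) against the kernel
∫ over [2/3, ∞) of 4*sqrt(6)/(27*sqrt(t))·t^(s-1) joins the sum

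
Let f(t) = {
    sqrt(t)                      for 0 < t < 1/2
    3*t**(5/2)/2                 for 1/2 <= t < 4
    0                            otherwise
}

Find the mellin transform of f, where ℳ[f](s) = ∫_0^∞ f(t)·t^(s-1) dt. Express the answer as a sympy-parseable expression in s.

linearity at 1/2 turns ℳ[f](s) into 2 summed integrals
over [0, 1/2), the kernel integral of sqrt(t) enters the sum
on [1/2, 4): add ∫ 3*t**(5/2)/2·t^(s-1) dt

(1536*2**(3*s)*s + 768*2**(3*s) + 10*sqrt(2)*s + 37*sqrt(2))/(8*2**s*(4*s**2 + 12*s + 5))
  Re(s) > -1/2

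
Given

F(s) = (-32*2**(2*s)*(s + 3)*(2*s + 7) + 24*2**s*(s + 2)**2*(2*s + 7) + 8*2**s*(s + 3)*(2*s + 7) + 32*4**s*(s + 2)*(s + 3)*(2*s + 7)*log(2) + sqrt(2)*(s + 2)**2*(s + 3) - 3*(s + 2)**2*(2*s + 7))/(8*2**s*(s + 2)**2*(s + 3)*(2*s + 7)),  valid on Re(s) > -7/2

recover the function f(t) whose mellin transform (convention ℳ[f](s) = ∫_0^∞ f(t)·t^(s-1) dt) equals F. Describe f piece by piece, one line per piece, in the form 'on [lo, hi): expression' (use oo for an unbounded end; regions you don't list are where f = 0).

undo the shared t-power: t**(3/2) on [0, 1/2); 3*t on [1/2, 1); log(t) on [1, 2)
along the cuts 1/2, 1, ℳ[f](s) splits into 3 integrals
for t in [0, 1/2): the term is ∫ t**(7/2)·t^(s-1)
∫ over [1/2, 1) of 3*t**3·t^(s-1) joins the sum
∫ t**2*log(t)·t^(s-1) over [1, 2)

on [0, 1/2): t**(7/2)
on [1/2, 1): 3*t**3
on [1, 2): t**2*log(t)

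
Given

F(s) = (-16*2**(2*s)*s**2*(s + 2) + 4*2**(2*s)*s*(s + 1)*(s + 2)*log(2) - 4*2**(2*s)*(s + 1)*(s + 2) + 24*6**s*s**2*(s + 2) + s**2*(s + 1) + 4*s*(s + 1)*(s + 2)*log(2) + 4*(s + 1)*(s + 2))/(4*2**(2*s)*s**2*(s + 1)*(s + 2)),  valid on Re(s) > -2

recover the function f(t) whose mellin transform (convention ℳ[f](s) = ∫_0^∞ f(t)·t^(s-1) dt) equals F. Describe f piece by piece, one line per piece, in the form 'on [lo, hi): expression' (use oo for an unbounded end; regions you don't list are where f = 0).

on [0, 1/4): 4*t**2
on [1/4, 1): log(2*t)
on [1, 3/2): 4*t

peel off the common scale on t: t**2 on [0, 1/2); log(t) on [1/2, 2); 2*t on [2, 3)
split f at 1/4, 1: ℳ[f](s) collects 3 kernel integrals
piece [0, 1/4): integrate 4*t**2 against the kernel
between 1/4 and 1 the integrand is log(2*t)·t^(s-1)
segment [1, 3/2) carries 4*t; integrate it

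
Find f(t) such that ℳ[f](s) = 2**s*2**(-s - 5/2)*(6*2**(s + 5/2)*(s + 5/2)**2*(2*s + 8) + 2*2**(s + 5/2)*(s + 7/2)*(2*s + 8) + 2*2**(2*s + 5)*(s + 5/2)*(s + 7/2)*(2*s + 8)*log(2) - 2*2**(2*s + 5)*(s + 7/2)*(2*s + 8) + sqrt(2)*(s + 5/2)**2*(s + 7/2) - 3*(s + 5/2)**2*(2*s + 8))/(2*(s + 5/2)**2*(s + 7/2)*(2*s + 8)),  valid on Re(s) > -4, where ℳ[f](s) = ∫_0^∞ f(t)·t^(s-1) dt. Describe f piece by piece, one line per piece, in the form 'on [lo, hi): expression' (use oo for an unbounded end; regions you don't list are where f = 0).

reversing the common scale on t: t**4 on [0, 1/2); 3*t**(7/2) on [1/2, 1); t**(5/2)*log(t) on [1, 2)
strip the shared t-power: t**2 on [0, 1/2); 3*t**(3/2) on [1/2, 1); sqrt(t)*log(t) on [1, 2)
remove the shared t-power first: t**(3/2) on [0, 1/2); 3*t on [1/2, 1); log(t) on [1, 2)
breakpoints 1, 2: one integral from each of the 3 segments
∫ t**4/16·t^(s-1) over [0, 1)
segment [1, 2) carries 3*sqrt(2)*t**(7/2)/16; integrate it
on [2, 4): add ∫ sqrt(2)*t**(5/2)*log(t/2)/8·t^(s-1) dt

on [0, 1): t**4/16
on [1, 2): 3*sqrt(2)*t**(7/2)/16
on [2, 4): sqrt(2)*t**(5/2)*log(t/2)/8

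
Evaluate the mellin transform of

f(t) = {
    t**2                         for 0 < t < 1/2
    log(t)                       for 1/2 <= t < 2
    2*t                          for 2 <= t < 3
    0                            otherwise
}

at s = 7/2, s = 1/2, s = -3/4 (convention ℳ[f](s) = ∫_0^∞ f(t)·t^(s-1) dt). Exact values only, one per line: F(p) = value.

slice at 1/2, 2, transform all 3 pieces, and sum them
the [0, 1/2) slice contributes ∫ t**2·t^(s-1) dt
over [1/2, 2), the kernel integral of log(t) enters the sum
on [2, 3): add ∫ 2*t·t^(s-1) dt

F(7/2) = sqrt(2)*(-1204015 + 357588*log(2) + 2794176*sqrt(6))/155232
F(1/2) = sqrt(2)*(-277 + 180*log(2) + 120*sqrt(6))/60
F(-3/4) = 2**(3/4)*(-200*sqrt(2) - log(2**(15*sqrt(2) + 60)) + 89 + 180*6**(1/4))/45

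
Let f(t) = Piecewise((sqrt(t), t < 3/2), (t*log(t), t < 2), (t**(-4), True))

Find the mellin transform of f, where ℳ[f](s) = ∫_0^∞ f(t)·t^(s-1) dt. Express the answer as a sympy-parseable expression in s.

slice at 3/2, 2, transform all 3 pieces, and sum them
∫ over [0, 3/2) of sqrt(t)·t^(s-1) joins the sum
[3/2, 2) adds the kernel integral of t*log(t)
segment 2 to ∞ holds t**(-4); add its integral

(-32*2**(2*s)*(s - 4)*(2*s + 1) + 3**s*s*(s - 4)*(2*s + 1)*(-24*log(3) + 24*log(2)) + 3**s*(s - 4)*(2*s + 1)*(-24*log(3) + 24*log(2)) + 24*3**s*(s - 4)*(2*s + 1) + 16*3**s*sqrt(6)*(s - 4)*(s**2 + 2*s + 1) + 32*4**s*s*(s - 4)*(2*s + 1)*log(2) + 32*4**s*(s - 4)*(2*s + 1)*log(2) - 4**s*(2*s + 1)*(s**2 + 2*s + 1))/(16*2**s*(s - 4)*(2*s + 1)*(s**2 + 2*s + 1))
  -1/2 < Re(s) < 4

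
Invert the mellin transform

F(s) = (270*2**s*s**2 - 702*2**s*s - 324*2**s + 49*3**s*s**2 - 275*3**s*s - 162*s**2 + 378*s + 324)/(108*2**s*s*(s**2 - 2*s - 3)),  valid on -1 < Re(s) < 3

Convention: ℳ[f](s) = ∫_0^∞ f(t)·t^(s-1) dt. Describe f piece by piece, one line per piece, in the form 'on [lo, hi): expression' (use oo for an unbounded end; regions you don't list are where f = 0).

on [0, 1/2): t
on [1/2, 1): 2*t + 1
on [1, 3/2): t/2
on [3/2, oo): t**(-3)

summing 4 kernel integrals split by 1/2, 1, 3/2 yields ℳ[f](s)
segment [0, 1/2) carries t; integrate it
piece [1/2, 1): integrate (2*t + 1) against the kernel
piece [1, 3/2): integrate t/2 against the kernel
over [3/2, ∞), the kernel integral of t**(-3) enters the sum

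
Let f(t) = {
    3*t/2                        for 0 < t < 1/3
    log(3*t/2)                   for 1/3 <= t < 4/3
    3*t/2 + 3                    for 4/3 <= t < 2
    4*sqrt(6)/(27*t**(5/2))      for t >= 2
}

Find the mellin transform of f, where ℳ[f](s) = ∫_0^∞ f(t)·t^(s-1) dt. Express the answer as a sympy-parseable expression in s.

the common scale on t comes off first: t on [0, 1/2); log(t) on [1/2, 2); t + 3 on [2, 3); …
along the cuts 1/3, 4/3, 2, ℳ[f](s) splits into 4 integrals
segment [0, 1/3) carries 3*t/2; integrate it
segment 1/3 to 4/3 holds log(3*t/2); add its integral
segment [4/3, 2) carries (3*t/2 + 3); integrate it
segment [2, ∞) carries 4*sqrt(6)/(27*t**(5/2)); integrate it

(-270*2**(2*s)*s**2*(2*s - 5) + 54*2**(2*s)*s*(s + 1)*(2*s - 5)*log(2) - 162*2**(2*s)*s*(2*s - 5) - 54*2**(2*s)*(s + 1)*(2*s - 5) - 4*sqrt(3)*6**s*s**2*(s + 1) + 324*6**s*s**2*(2*s - 5) + 162*6**s*s*(2*s - 5) + 27*s**2*(2*s - 5) + 54*s*(s + 1)*(2*s - 5)*log(2) + (2*s - 5)*(54*s + 54))/(54*3**s*s**2*(s + 1)*(2*s - 5))
  -1 < Re(s) < 5/2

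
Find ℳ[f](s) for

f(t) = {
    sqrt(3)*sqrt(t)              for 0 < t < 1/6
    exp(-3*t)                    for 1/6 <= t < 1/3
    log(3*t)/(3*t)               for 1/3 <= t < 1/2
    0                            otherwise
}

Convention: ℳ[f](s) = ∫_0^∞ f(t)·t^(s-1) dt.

reversing the common scale on t: sqrt(t) on [0, 1/2); exp(-t) on [1/2, 1); log(t)/t on [1, 3/2)
breakpoints 1/6, 1/3: one integral from each of the 3 segments
piece [0, 1/6): integrate sqrt(3)*sqrt(t) against the kernel
∫ over [1/6, 1/3) of exp(-3*t)·t^(s-1) joins the sum
on [1/3, 1/2): add ∫ log(3*t)/(3*t)·t^(s-1) dt

(3*2**s*(2*s + 1)*(s**2 - 2*s + 1)*uppergamma(s, 1/2) - 3*2**s*(2*s + 1)*(s**2 - 2*s + 1)*uppergamma(s, 1) + 3*2**s*(2*s + 1) + 3**s*s*(2*s + 1)*(-2*log(2) + 2*log(3)) - 2*3**s*(2*s + 1) + 3**s*(2*s + 1)*(-2*log(3) + 2*log(2)) + 3*sqrt(2)*(s**2 - 2*s + 1))/(3*6**s*(2*s + 1)*(s**2 - 2*s + 1))
  Re(s) > -1/2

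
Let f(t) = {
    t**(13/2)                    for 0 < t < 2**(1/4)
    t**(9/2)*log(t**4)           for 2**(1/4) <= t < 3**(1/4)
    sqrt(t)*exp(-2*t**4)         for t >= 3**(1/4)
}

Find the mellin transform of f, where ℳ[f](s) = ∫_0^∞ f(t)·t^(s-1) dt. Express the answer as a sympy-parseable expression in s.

remove the shared t-power first: t**6 on [0, 2**(1/4)); t**4*log(t**4) on [2**(1/4), 3**(1/4)); exp(-2*t**4) on [3**(1/4), ∞)
reversing the power substitution: t**3 on [0, sqrt(2)); t**2*log(t**2) on [sqrt(2), sqrt(3)); exp(-2*t**2) on [sqrt(3), ∞)
back out the power substitution: t**(3/2) on [0, 2); t*log(t) on [2, 3); exp(-2*t) on [3, ∞)
breakpoints 2**(1/4), 3**(1/4): one integral from each of the 3 segments
∫ t**(13/2)·t^(s-1) over [0, 2**(1/4))
piece [2**(1/4), 3**(1/4)): integrate t**(9/2)*log(t**4) against the kernel
the [3**(1/4), ∞) slice contributes ∫ sqrt(t)*exp(-2*t**4)·t^(s-1) dt

6**(-s/4 - 1/8)*(-12**(s/4 + 1/8)*(s/2 + 13/4)*(s + 1/2)*log(2)/2 - 2*12**(s/4 + 1/8)*(s/2 + 13/4)*log(2) + 2*12**(s/4 + 1/8)*(s/2 + 13/4) + 4*12**(s/4 + 1/8)*sqrt(2)*(s/2 + (s + 1/2)**2/16 + 5/4) + 3*18**(s/4 + 1/8)*(s/2 + 13/4)*(s + 1/2)*log(3)/4 - 3*18**(s/4 + 1/8)*(s/2 + 13/4) + 3*18**(s/4 + 1/8)*(s/2 + 13/4)*log(3) + 3**(s/4 + 1/8)*(s/2 + 13/4)*(s/2 + (s + 1/2)**2/16 + 5/4)*uppergamma(s/4 + 1/8, 6))/(4*(s/2 + 13/4)*(s/2 + (s + 1/2)**2/16 + 5/4))
  Re(s) > -13/2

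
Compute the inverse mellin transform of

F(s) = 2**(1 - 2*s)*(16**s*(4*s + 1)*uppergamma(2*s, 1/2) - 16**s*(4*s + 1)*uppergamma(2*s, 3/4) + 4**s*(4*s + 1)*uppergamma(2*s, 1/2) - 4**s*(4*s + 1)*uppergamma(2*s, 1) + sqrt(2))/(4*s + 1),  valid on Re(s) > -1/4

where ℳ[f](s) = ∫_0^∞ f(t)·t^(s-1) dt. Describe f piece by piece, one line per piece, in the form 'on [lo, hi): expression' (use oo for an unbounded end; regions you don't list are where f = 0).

on [0, 1/4): t**(1/4)
on [1/4, 1): exp(-sqrt(t))
on [1, 9/4): exp(-sqrt(t)/2)

back out the power substitution: sqrt(t) on [0, 1/2); exp(-t) on [1/2, 1); exp(-t/2) on [1, 3/2)
summing 3 kernel integrals split by 1/4, 1 yields ℳ[f](s)
piece [0, 1/4): integrate t**(1/4) against the kernel
[1/4, 1) adds the kernel integral of exp(-sqrt(t))
segment 1 to 9/4 holds exp(-sqrt(t)/2); add its integral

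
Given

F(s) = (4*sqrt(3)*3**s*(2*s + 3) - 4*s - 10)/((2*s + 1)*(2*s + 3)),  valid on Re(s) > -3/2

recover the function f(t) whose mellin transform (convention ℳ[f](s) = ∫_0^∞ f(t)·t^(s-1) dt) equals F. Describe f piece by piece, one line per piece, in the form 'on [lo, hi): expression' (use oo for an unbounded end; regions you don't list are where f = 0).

on [0, 1): t**(3/2)
on [1, 3): 2*sqrt(t)

decompose at 1; ℳ[f](s) sums the 2 pieces' integrals
piece [0, 1): integrate t**(3/2) against the kernel
on [1, 3): add ∫ 2*sqrt(t)·t^(s-1) dt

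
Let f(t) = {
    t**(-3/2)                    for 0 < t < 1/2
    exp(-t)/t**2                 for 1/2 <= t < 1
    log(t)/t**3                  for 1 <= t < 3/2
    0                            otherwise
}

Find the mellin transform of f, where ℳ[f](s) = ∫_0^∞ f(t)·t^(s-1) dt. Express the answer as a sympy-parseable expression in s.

(27*2**s*(2*s - 3)*(-2*s + (s - 2)**2 + 5)*uppergamma(s - 2, 1/2) - 27*2**s*(2*s - 3)*(-2*s + (s - 2)**2 + 5)*uppergamma(s - 2, 1) + 27*2**s*(2*s - 3) + 8*3**s*(3 - 2*s) + 3**s*(s - 2)*(2*s - 3)*(-8*log(2) + 8*log(3)) + 3**s*(2*s - 3)*(-8*log(3) + 8*log(2)) + 108*sqrt(2)*(-2*s + (s - 2)**2 + 5))/(27*2**s*(2*s - 3)*(-2*s + (s - 2)**2 + 5))
  Re(s) > 3/2

the shared t-power comes off first: 1/sqrt(t) on [0, 1/2); exp(-t)/t on [1/2, 1); log(t)/t**2 on [1, 3/2)
undo the shared t-power: sqrt(t) on [0, 1/2); exp(-t) on [1/2, 1); log(t)/t on [1, 3/2)
breakpoints 1/2, 1: one integral from each of the 3 segments
piece [0, 1/2): integrate t**(-3/2) against the kernel
the [1/2, 1) slice contributes ∫ exp(-t)/t**2·t^(s-1) dt
segment 1 to 3/2 holds log(t)/t**3; add its integral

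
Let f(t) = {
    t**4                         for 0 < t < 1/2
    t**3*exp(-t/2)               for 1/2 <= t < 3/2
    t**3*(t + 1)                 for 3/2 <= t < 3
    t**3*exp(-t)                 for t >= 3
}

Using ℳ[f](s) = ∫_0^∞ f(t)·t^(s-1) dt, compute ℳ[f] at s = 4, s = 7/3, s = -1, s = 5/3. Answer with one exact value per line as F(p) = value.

F(4) = -6243201*exp(-3/4)/32 + 13977*exp(-3) + 1009711/896 + 3786745*exp(-1/4)/32
F(7/3) = 2**(2/3)*(-311296*2**(2/3)*uppergamma(16/3, 3/4) - 31347*3**(1/3) + 24 + 9728*2**(1/3)*uppergamma(16/3, 3) + 1562976*6**(1/3) + 311296*2**(2/3)*uppergamma(16/3, 1/4))/19456
F(-1) = -7*exp(-3/4) + 4*exp(-3) + 5*exp(-1/4) + 271/24
F(5/3) = 2**(1/3)*(-121856*2**(1/3)*uppergamma(14/3, 3/4) - 9234*3**(2/3) + 21 + 3808*2**(2/3)*uppergamma(14/3, 3) + 229392*6**(2/3) + 121856*2**(1/3)*uppergamma(14/3, 1/4))/7616

reversing the shared t-power: t**2 on [0, 1/2); t*exp(-t/2) on [1/2, 3/2); t*(t + 1) on [3/2, 3); …
undo the shared t-power: t on [0, 1/2); exp(-t/2) on [1/2, 3/2); t + 1 on [3/2, 3); …
treat the 4 regions marked off by 1/2, 3/2, 3 separately and sum
between 0 and 1/2 the integrand is t**4·t^(s-1)
segment 1/2 to 3/2 holds t**3*exp(-t/2); add its integral
segment 3/2 to 3 holds t**3*(t + 1); add its integral
between 3 and ∞ the integrand is t**3*exp(-t)·t^(s-1)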